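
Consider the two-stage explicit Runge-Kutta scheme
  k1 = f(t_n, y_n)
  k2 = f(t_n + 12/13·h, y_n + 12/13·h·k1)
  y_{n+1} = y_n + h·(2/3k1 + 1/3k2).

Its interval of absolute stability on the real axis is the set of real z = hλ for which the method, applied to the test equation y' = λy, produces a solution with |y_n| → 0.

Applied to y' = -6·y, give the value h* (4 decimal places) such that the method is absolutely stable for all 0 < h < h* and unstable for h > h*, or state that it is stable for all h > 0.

With y'=λy (z=hλ):
  k1=λy_n ⇒ h·k1=z·y_n;  k2=λ(1+12/13z)y_n ⇒ h·k2=z(1+12/13z)y_n
  y_{n+1}/y_n = 1 + 2/3z + 1/3z(1+12/13z) = 1 + z + 4/13z²
  Hence R(z) = 1 + z + 4/13z².

Boundary: |R(x)|=1, x<0.
x=-0.99: |R|=0.3116
R=1: x+4/13x²=0 ⇒ x=−13/4=-3.2500; min R=1−1/(4·4/13)=0.1875>−1
Confirm numerically:
  x=-3.028: |R|=0.79316 <1
  x=-2.223: |R|=0.29753 <1
  x=-1.482: |R|=0.19379 <1
  x=-3.845: |R|=1.70393 >1
  x=-3.569: |R|=1.35031 >1
Stable set (-3.2500, 0).

(-3.2500,0); λ=-6 ⇒ h* = (13/4)/6 = 0.5417.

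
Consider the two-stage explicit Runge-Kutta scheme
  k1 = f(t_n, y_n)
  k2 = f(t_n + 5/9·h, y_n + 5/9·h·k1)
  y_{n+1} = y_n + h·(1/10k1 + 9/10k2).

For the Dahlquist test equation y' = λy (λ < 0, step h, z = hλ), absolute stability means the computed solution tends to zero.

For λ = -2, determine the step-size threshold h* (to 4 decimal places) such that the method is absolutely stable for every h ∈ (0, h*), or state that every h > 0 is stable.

(-2.0000,0); λ=-2 ⇒ h* = (2)/2 = 1.0000.

Set f=λy, z=hλ:
  k1=λy_n ⇒ h·k1=z·y_n;  k2=λ(1+5/9z)y_n ⇒ h·k2=z(1+5/9z)y_n
  y_{n+1}/y_n = 1 + 1/10z + 9/10z(1+5/9z) = 1 + z + 1/2z²
  R(z) = 1 + z + 1/2z².

Boundary: |R(x)|=1, x<0.
x=-1.78: |R|=0.8042
R=1: x+1/2x²=0 ⇒ x=−2=-2.0000; min R=1−1/(4·1/2)=0.5000>−1
Confirm numerically:
  x=-1.690: |R|=0.73805 <1
  x=-1.608: |R|=0.68483 <1
  x=-1.147: |R|=0.51080 <1
  x=-0.870: |R|=0.50845 <1
  x=-2.303: |R|=1.34890 >1
  x=-2.298: |R|=1.34240 >1
  x=-2.164: |R|=1.17745 >1
Stable set (-2.0000, 0).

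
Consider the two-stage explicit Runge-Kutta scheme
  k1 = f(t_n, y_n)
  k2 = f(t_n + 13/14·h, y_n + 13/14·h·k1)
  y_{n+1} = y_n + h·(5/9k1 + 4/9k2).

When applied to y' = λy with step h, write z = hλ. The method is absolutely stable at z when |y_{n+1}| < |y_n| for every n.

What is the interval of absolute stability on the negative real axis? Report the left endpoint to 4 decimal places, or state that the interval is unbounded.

(-2.4231, 0).

Test eqn y'=λy, z=hλ:
  k1=λy_n ⇒ h·k1=z·y_n;  k2=λ(1+13/14z)y_n ⇒ h·k2=z(1+13/14z)y_n
  y_{n+1}/y_n = 1 + 5/9z + 4/9z(1+13/14z) = 1 + z + 26/63z²
  ⇒ R(z) = 1 + z + 26/63z².

Need |R(x)|<1, x<0.
x=-1.35: |R|=0.4021
R=1: x+26/63x²=0 ⇒ x=−63/26=-2.4231; min R=1−1/(4·26/63)=0.3942>−1
Confirm numerically:
  x=-2.343: |R|=0.92257 <1
  x=-2.262: |R|=0.84963 <1
  x=-1.915: |R|=0.59846 <1
  x=-1.799: |R|=0.53666 <1
  x=-2.983: |R|=1.68931 >1
  x=-2.524: |R|=1.10513 >1
Stable set (-2.4231, 0).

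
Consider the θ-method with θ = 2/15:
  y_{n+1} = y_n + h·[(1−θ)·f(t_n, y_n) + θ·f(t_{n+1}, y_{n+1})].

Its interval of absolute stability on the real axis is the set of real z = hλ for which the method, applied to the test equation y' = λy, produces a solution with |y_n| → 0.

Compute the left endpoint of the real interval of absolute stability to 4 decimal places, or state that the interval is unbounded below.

left endpoint -2.7273.

Test eqn y'=λy, z=hλ:
  y_{n+1} = y_n + z·[13/15·y_n + 2/15·y_{n+1}] ⇒ (1 − 2/15z)y_{n+1} = (1 + 13/15z)y_n
  so R(z) = (1 + 13/15z)/(1 − 2/15z).

Boundary: |R(x)|=1, x<0.
x=-1.14: |R|=0.0104
R=−1: 1+13/15x = −1+2/15x ⇒ -11/15x=2 ⇒ x=2/(-11/15)=-2.7273
Confirm numerically:
  x=-2.387: |R|=0.81071 <1
  x=-1.601: |R|=0.31936 <1
  x=-1.203: |R|=0.03671 <1
  x=-3.182: |R|=1.23413 >1
  x=-2.971: |R|=1.12802 >1
Stable set (-2.7273, 0).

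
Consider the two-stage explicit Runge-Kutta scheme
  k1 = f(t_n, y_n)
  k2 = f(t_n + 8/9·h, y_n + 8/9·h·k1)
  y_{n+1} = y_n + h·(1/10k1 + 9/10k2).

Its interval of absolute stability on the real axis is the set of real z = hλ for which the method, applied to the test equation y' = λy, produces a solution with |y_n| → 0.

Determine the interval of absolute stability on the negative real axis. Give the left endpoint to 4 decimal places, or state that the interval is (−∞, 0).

(-1.2500, 0).

On y'=λy, z=hλ:
  k1=λy_n ⇒ h·k1=z·y_n;  k2=λ(1+8/9z)y_n ⇒ h·k2=z(1+8/9z)y_n
  y_{n+1}/y_n = 1 + 1/10z + 9/10z(1+8/9z) = 1 + z + 4/5z²
  Hence R(z) = 1 + z + 4/5z².

Boundary: |R(x)|=1, x<0.
x=-0.38: |R|=0.7355
R=1: x+4/5x²=0 ⇒ x=−5/4=-1.2500; min R=1−1/(4·4/5)=0.6875>−1
Confirm numerically:
  x=-0.939: |R|=0.76638 <1
  x=-0.747: |R|=0.69941 <1
  x=-0.602: |R|=0.68792 <1
  x=-1.571: |R|=1.40343 >1
  x=-1.395: |R|=1.16182 >1
So |R|<1 on (-1.2500, 0).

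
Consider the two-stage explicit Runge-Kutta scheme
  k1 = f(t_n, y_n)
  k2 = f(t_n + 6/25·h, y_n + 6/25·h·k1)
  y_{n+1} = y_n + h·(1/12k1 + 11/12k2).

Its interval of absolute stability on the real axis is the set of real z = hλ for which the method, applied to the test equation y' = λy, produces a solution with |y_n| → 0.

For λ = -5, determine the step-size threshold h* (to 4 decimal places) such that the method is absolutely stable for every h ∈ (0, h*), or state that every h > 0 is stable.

(-4.5455,0); λ=-5 ⇒ h* = (50/11)/5 = 0.9091.

With y'=λy (z=hλ):
  k1=λy_n ⇒ h·k1=z·y_n;  k2=λ(1+6/25z)y_n ⇒ h·k2=z(1+6/25z)y_n
  y_{n+1}/y_n = 1 + 1/12z + 11/12z(1+6/25z) = 1 + z + 11/50z²
  so R(z) = 1 + z + 11/50z².

Boundary: |R(x)|=1, x<0.
x=-1.07: |R|=0.1819
R=1: x+11/50x²=0 ⇒ x=−50/11=-4.5455; min R=1−1/(4·11/50)=-0.1364>−1
Confirm numerically:
  x=-4.444: |R|=0.90081 <1
  x=-3.407: |R|=0.14668 <1
  x=-2.657: |R|=0.10388 <1
  x=-2.119: |R|=0.13116 <1
  x=-4.903: |R|=1.38567 >1
  x=-4.792: |R|=1.25992 >1
So |R|<1 on (-4.5455, 0).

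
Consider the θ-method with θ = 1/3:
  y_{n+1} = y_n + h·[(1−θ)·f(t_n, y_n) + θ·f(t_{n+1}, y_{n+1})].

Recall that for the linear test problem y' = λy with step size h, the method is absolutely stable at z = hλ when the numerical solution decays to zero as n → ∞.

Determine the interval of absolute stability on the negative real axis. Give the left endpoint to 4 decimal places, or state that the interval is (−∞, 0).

With y'=λy (z=hλ):
  y_{n+1} = y_n + z·[2/3·y_n + 1/3·y_{n+1}] ⇒ (1 − 1/3z)y_{n+1} = (1 + 2/3z)y_n
  Hence R(z) = (1 + 2/3z)/(1 − 1/3z).

Find x<0 with |R(x)|<1.
x=-1.18: |R|=0.1531
R=−1: 1+2/3x = −1+1/3x ⇒ -1/3x=2 ⇒ x=2/(-1/3)=-6.0000
Confirm numerically:
  x=-5.574: |R|=0.95031 <1
  x=-5.275: |R|=0.91239 <1
  x=-3.066: |R|=0.51632 <1
  x=-2.526: |R|=0.37134 <1
  x=-6.511: |R|=1.05373 >1
  x=-6.368: |R|=1.03928 >1
  x=-6.231: |R|=1.02502 >1
So |R|<1 on (-6.0000, 0).

(-6.0000, 0).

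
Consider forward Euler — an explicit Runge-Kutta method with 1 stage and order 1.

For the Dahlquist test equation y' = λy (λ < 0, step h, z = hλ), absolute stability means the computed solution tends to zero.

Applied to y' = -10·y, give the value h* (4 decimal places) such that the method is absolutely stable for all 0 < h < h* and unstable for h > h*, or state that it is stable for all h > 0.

(-2.0000,0); λ=-10 ⇒ h* = 0.2000.

With y'=λy (z=hλ):
  order 1, 1-stage ⇒ R(z)=1+z
  (e.g. R(-1.77)=-0.77000, |R|=0.77000)

Solve |R(x)|<1 on ℝ⁻.
x=-1.77: |R|=0.7700
|R(-1.95)|=0.9500 |R(-1.41)|=0.4100 |R(-0.89)|=0.1100
Bisect:
  x_lo=-2.7086 |R|=1.7086  x_hi=-0.2685 |R|=0.7315
  mid=-1.48851 |R|=0.48851 →hi
  mid=-2.09854 |R|=1.09854 →lo
  mid=-1.79353 |R|=0.79353 →hi
  mid=-1.94603 |R|=0.94603 →hi
  mid=-2.02229 |R|=1.02229 →lo
  mid=-1.98416 |R|=0.98416 →hi
  mid=-2.00322 |R|=1.00322 →lo
  mid=-1.99369 |R|=0.99369 →hi
  mid=-1.99846 |R|=0.99846 →hi
  ...
  [-2.00010,-1.99995] ⇒ x*=-2.0000
Interval (-2.0000, 0).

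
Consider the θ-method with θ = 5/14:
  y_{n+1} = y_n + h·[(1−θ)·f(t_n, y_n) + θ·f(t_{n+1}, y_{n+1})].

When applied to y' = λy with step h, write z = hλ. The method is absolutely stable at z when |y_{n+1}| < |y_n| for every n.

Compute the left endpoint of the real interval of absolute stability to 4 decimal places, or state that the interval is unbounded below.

Test eqn y'=λy, z=hλ:
  y_{n+1} = y_n + z·[9/14·y_n + 5/14·y_{n+1}] ⇒ (1 − 5/14z)y_{n+1} = (1 + 9/14z)y_n
  Hence R(z) = (1 + 9/14z)/(1 − 5/14z).

Find x<0 with |R(x)|<1.
x=-1.57: |R|=0.0059
R=−1: 1+9/14x = −1+5/14x ⇒ -2/7x=2 ⇒ x=2/(-2/7)=-7.0000
Confirm numerically:
  x=-6.521: |R|=0.95889 <1
  x=-6.119: |R|=0.92098 <1
  x=-5.061: |R|=0.80267 <1
  x=-4.800: |R|=0.76842 <1
  x=-7.482: |R|=1.03750 >1
  x=-7.204: |R|=1.01631 >1
So |R|<1 on (-7.0000, 0).

left endpoint -7.0000.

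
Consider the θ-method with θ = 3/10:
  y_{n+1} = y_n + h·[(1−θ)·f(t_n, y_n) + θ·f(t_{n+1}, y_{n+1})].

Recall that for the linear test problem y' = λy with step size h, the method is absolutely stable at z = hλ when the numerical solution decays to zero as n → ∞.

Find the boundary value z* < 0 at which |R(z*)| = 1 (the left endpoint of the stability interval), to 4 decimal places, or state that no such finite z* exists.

z* = -5.0000.

On y'=λy, z=hλ:
  y_{n+1} = y_n + z·[7/10·y_n + 3/10·y_{n+1}] ⇒ (1 − 3/10z)y_{n+1} = (1 + 7/10z)y_n
  Hence R(z) = (1 + 7/10z)/(1 − 3/10z).

Find x<0 with |R(x)|<1.
x=-0.82: |R|=0.3419
R=−1: 1+7/10x = −1+3/10x ⇒ -2/5x=2 ⇒ x=2/(-2/5)=-5.0000
Confirm numerically:
  x=-4.966: |R|=0.99454 <1
  x=-2.765: |R|=0.51134 <1
  x=-2.372: |R|=0.38584 <1
  x=-5.279: |R|=1.04319 >1
  x=-5.182: |R|=1.02850 >1
Interval (-5.0000, 0).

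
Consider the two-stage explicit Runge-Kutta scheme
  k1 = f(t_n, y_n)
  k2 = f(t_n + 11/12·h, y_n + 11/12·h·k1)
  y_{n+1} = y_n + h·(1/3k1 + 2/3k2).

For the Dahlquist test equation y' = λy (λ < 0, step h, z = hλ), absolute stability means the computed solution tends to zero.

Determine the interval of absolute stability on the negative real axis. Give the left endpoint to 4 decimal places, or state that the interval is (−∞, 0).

(-1.6364, 0).

With y'=λy (z=hλ):
  k1=λy_n ⇒ h·k1=z·y_n;  k2=λ(1+11/12z)y_n ⇒ h·k2=z(1+11/12z)y_n
  y_{n+1}/y_n = 1 + 1/3z + 2/3z(1+11/12z) = 1 + z + 11/18z²
  ⇒ R(z) = 1 + z + 11/18z².

Find x<0 with |R(x)|<1.
x=-1.1: |R|=0.6394
R=1: x+11/18x²=0 ⇒ x=−18/11=-1.6364; min R=1−1/(4·11/18)=0.5909>−1
Confirm numerically:
  x=-1.040: |R|=0.62098 <1
  x=-1.035: |R|=0.61964 <1
  x=-0.833: |R|=0.59104 <1
  x=-0.658: |R|=0.60659 <1
  x=-1.975: |R|=1.40872 >1
  x=-1.831: |R|=1.21779 >1
So |R|<1 on (-1.6364, 0).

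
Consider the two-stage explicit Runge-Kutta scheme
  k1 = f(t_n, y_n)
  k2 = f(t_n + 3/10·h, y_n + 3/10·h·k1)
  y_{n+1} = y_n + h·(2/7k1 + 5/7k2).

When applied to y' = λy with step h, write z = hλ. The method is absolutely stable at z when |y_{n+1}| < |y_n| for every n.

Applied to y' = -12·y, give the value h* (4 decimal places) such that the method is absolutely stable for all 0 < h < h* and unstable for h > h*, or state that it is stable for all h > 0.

Test eqn y'=λy, z=hλ:
  k1=λy_n ⇒ h·k1=z·y_n;  k2=λ(1+3/10z)y_n ⇒ h·k2=z(1+3/10z)y_n
  y_{n+1}/y_n = 1 + 2/7z + 5/7z(1+3/10z) = 1 + z + 3/14z²
  R(z) = 1 + z + 3/14z².

Find x<0 with |R(x)|<1.
x=-0.52: |R|=0.5379
R=1: x+3/14x²=0 ⇒ x=−14/3=-4.6667; min R=1−1/(4·3/14)=-0.1667>−1
Confirm numerically:
  x=-2.671: |R|=0.14223 <1
  x=-2.509: |R|=0.16005 <1
  x=-2.031: |R|=0.14708 <1
  x=-4.788: |R|=1.12449 >1
  x=-4.692: |R|=1.02547 >1
Stable set (-4.6667, 0).

(-4.6667,0); λ=-12 ⇒ h* = (14/3)/12 = 0.3889.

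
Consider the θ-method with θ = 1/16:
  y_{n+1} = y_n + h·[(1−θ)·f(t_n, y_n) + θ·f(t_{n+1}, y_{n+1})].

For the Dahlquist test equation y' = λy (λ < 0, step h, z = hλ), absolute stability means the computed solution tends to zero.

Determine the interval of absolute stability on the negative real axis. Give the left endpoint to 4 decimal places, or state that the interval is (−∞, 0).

z∈(-2.2857,0).

Test eqn y'=λy, z=hλ:
  y_{n+1} = y_n + z·[15/16·y_n + 1/16·y_{n+1}] ⇒ (1 − 1/16z)y_{n+1} = (1 + 15/16z)y_n
  ⇒ R(z) = (1 + 15/16z)/(1 − 1/16z).

Need |R(x)|<1, x<0.
x=-1.19: |R|=0.1076
R=−1: 1+15/16x = −1+1/16x ⇒ -7/8x=2 ⇒ x=2/(-7/8)=-2.2857
Confirm numerically:
  x=-2.093: |R|=0.85088 <1
  x=-1.391: |R|=0.27974 <1
  x=-0.995: |R|=0.06325 <1
  x=-0.936: |R|=0.11573 <1
  x=-2.695: |R|=1.30650 >1
  x=-2.560: |R|=1.20690 >1
  x=-2.315: |R|=1.02239 >1
Stable set (-2.2857, 0).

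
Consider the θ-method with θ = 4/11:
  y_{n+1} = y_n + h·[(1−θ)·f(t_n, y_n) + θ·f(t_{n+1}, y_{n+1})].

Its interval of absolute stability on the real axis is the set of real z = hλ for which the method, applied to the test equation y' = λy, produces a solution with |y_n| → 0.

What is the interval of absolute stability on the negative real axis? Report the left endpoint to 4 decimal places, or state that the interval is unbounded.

On y'=λy, z=hλ:
  y_{n+1} = y_n + z·[7/11·y_n + 4/11·y_{n+1}] ⇒ (1 − 4/11z)y_{n+1} = (1 + 7/11z)y_n
  ⇒ R(z) = (1 + 7/11z)/(1 − 4/11z).

Boundary: |R(x)|=1, x<0.
x=-0.78: |R|=0.3924
R=−1: 1+7/11x = −1+4/11x ⇒ -3/11x=2 ⇒ x=2/(-3/11)=-7.3333
Confirm numerically:
  x=-6.603: |R|=0.94144 <1
  x=-6.282: |R|=0.91270 <1
  x=-4.671: |R|=0.73093 <1
  x=-4.597: |R|=0.72067 <1
  x=-7.827: |R|=1.03501 >1
  x=-7.623: |R|=1.02094 >1
So |R|<1 on (-7.3333, 0).

(-7.3333, 0).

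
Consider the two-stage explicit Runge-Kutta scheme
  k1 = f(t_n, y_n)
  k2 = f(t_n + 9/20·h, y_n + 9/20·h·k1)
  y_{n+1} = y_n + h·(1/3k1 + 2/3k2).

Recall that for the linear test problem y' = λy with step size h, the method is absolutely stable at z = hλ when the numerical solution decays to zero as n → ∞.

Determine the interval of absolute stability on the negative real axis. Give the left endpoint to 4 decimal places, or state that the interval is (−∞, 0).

On y'=λy, z=hλ:
  k1=λy_n ⇒ h·k1=z·y_n;  k2=λ(1+9/20z)y_n ⇒ h·k2=z(1+9/20z)y_n
  y_{n+1}/y_n = 1 + 1/3z + 2/3z(1+9/20z) = 1 + z + 3/10z²
  ⇒ R(z) = 1 + z + 3/10z².

Solve |R(x)|<1 on ℝ⁻.
x=-0.67: |R|=0.4647
R=1: x+3/10x²=0 ⇒ x=−10/3=-3.3333; min R=1−1/(4·3/10)=0.1667>−1
Confirm numerically:
  x=-2.362: |R|=0.31171 <1
  x=-2.271: |R|=0.27623 <1
  x=-1.596: |R|=0.16816 <1
  x=-3.652: |R|=1.34913 >1
  x=-3.579: |R|=1.26377 >1
  x=-3.570: |R|=1.25347 >1
So |R|<1 on (-3.3333, 0).

(-3.3333, 0).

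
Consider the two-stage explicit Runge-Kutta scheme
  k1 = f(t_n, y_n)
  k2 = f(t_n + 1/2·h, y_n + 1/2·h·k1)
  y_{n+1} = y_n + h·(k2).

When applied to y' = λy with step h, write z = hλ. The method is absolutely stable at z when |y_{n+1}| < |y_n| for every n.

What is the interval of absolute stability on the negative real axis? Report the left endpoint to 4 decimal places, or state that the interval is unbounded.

With y'=λy (z=hλ):
  k1=λy_n ⇒ h·k1=z·y_n;  k2=λ(1+1/2z)y_n ⇒ h·k2=z(1+1/2z)y_n
  y_{n+1}/y_n = 1 + z(1+1/2z) = 1 + z + 1/2z²
  Hence R(z) = 1 + z + 1/2z².

Find x<0 with |R(x)|<1.
x=-0.79: |R|=0.5221
R=1: x+1/2x²=0 ⇒ x=−2=-2.0000; min R=1−1/(4·1/2)=0.5000>−1
Confirm numerically:
  x=-1.952: |R|=0.95315 <1
  x=-1.484: |R|=0.61713 <1
  x=-1.297: |R|=0.54410 <1
  x=-2.559: |R|=1.71524 >1
  x=-2.400: |R|=1.48000 >1
So |R|<1 on (-2.0000, 0).

z∈(-2.0000,0).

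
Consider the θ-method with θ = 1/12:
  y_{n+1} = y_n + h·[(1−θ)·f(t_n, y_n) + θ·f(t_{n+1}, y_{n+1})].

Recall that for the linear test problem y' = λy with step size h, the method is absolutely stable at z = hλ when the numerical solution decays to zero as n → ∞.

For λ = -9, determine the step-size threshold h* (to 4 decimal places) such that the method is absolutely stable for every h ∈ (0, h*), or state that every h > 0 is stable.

With y'=λy (z=hλ):
  y_{n+1} = y_n + z·[11/12·y_n + 1/12·y_{n+1}] ⇒ (1 − 1/12z)y_{n+1} = (1 + 11/12z)y_n
  ⇒ R(z) = (1 + 11/12z)/(1 − 1/12z).

Need |R(x)|<1, x<0.
x=-1.11: |R|=0.0160
R=−1: 1+11/12x = −1+1/12x ⇒ -5/6x=2 ⇒ x=2/(-5/6)=-2.4000
Confirm numerically:
  x=-2.171: |R|=0.83840 <1
  x=-1.615: |R|=0.42343 <1
  x=-1.346: |R|=0.21025 <1
  x=-2.898: |R|=1.33427 >1
  x=-2.461: |R|=1.04218 >1
Interval (-2.4000, 0).

(-2.4000,0); λ=-9 ⇒ h* = (12/5)/9 = 0.2667.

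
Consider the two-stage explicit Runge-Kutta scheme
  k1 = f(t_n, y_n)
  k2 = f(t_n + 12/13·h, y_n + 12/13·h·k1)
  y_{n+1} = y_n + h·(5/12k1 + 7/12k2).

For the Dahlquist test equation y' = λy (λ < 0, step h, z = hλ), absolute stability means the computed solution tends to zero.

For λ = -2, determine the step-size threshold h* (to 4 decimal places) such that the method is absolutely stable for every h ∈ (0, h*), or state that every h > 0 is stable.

(-1.8571,0); λ=-2 ⇒ h* = (13/7)/2 = 0.9286.

Set f=λy, z=hλ:
  k1=λy_n ⇒ h·k1=z·y_n;  k2=λ(1+12/13z)y_n ⇒ h·k2=z(1+12/13z)y_n
  y_{n+1}/y_n = 1 + 5/12z + 7/12z(1+12/13z) = 1 + z + 7/13z²
  R(z) = 1 + z + 7/13z².

Solve |R(x)|<1 on ℝ⁻.
x=-0.62: |R|=0.5870
R=1: x+7/13x²=0 ⇒ x=−13/7=-1.8571; min R=1−1/(4·7/13)=0.5357>−1
Confirm numerically:
  x=-1.354: |R|=0.63317 <1
  x=-1.337: |R|=0.62554 <1
  x=-1.333: |R|=0.62379 <1
  x=-1.010: |R|=0.53928 <1
  x=-2.262: |R|=1.49312 >1
  x=-2.105: |R|=1.28094 >1
  x=-1.972: |R|=1.12196 >1
Interval (-1.8571, 0).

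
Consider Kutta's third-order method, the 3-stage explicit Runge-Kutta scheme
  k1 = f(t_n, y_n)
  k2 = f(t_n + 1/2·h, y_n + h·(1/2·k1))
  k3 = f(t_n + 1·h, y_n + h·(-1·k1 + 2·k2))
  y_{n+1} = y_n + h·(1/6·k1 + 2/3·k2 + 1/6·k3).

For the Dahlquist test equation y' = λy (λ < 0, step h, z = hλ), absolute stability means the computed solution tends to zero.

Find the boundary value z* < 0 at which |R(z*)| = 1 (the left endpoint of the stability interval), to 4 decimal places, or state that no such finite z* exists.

z* = -2.5127.

Set f=λy, z=hλ:
  order 3, 3-stage ⇒ R(z)=1+z+z^2/2+z^3/6
  (e.g. R(-1.21)=0.22679, |R|=0.22679)

Find x<0 with |R(x)|<1.
x=-1.21: |R|=0.2268
|R(-2.37)|=0.7802 |R(-2.29)|=0.6694 |R(-1.91)|=0.2473
Bisect:
  x_lo=-3.1842 |R|=2.4954  x_hi=-0.2992 |R|=0.7411
  mid=-1.74169 |R|=0.10551 →hi
  mid=-2.46293 |R|=0.91995 →hi
  mid=-2.82356 |R|=1.58911 →lo
  mid=-2.64324 |R|=1.22782 →lo
  mid=-2.55309 |R|=1.06757 →lo
  mid=-2.50801 |R|=0.99223 →hi
  mid=-2.53055 |R|=1.02951 →lo
  mid=-2.51928 |R|=1.01078 →lo
  mid=-2.51365 |R|=1.00148 →lo
  mid=-2.51083 |R|=0.99685 →hi
  ...
  [-2.51277,-2.51259] ⇒ x*=-2.5127
Stable set (-2.5127, 0).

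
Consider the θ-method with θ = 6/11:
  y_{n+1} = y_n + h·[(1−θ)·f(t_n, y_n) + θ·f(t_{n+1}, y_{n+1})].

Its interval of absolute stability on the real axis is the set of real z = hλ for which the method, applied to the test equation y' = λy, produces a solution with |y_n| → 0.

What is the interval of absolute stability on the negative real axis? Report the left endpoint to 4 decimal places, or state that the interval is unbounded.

interval (−∞, 0).

With y'=λy (z=hλ):
  y_{n+1} = y_n + z·[5/11·y_n + 6/11·y_{n+1}] ⇒ (1 − 6/11z)y_{n+1} = (1 + 5/11z)y_n
  R(z) = (1 + 5/11z)/(1 − 6/11z).

Find x<0 with |R(x)|<1.
x=-0.64: |R|=0.5256
x=-2: |R|=0.0435
x=-10: |R|=0.5493
x=-100: |R|=0.8003
θ=6/11≥1/2 ⇒ |1+5/11x|<|1−6/11x| ∀x<0 ⇒ stable on all of ℝ⁻.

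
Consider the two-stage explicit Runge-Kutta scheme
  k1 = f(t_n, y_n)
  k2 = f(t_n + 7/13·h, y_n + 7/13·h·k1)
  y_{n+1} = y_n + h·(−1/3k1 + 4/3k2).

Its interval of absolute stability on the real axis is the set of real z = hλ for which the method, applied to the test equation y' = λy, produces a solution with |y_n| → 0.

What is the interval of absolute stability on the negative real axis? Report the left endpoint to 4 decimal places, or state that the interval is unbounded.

On y'=λy, z=hλ:
  k1=λy_n ⇒ h·k1=z·y_n;  k2=λ(1+7/13z)y_n ⇒ h·k2=z(1+7/13z)y_n
  y_{n+1}/y_n = 1 − 1/3z + 4/3z(1+7/13z) = 1 + z + 28/39z²
  so R(z) = 1 + z + 28/39z².

Solve |R(x)|<1 on ℝ⁻.
x=-0.94: |R|=0.6944
R=1: x+28/39x²=0 ⇒ x=−39/28=-1.3929; min R=1−1/(4·28/39)=0.6518>−1
Confirm numerically:
  x=-1.355: |R|=0.96317 <1
  x=-0.950: |R|=0.69795 <1
  x=-0.868: |R|=0.67292 <1
  x=-0.704: |R|=0.65183 <1
  x=-1.430: |R|=1.03813 >1
  x=-1.418: |R|=1.02560 >1
Interval (-1.3929, 0).

z∈(-1.3929,0).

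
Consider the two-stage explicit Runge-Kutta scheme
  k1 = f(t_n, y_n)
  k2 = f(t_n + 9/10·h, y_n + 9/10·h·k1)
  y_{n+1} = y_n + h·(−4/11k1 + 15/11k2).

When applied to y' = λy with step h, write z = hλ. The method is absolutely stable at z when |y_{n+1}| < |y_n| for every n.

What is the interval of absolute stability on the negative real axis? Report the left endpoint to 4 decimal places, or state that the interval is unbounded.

(-0.8148, 0).

Set f=λy, z=hλ:
  k1=λy_n ⇒ h·k1=z·y_n;  k2=λ(1+9/10z)y_n ⇒ h·k2=z(1+9/10z)y_n
  y_{n+1}/y_n = 1 − 4/11z + 15/11z(1+9/10z) = 1 + z + 27/22z²
  R(z) = 1 + z + 27/22z².

Need |R(x)|<1, x<0.
x=-0.79: |R|=0.9759
R=1: x+27/22x²=0 ⇒ x=−22/27=-0.8148; min R=1−1/(4·27/22)=0.7963>−1
Confirm numerically:
  x=-0.611: |R|=0.84717 <1
  x=-0.509: |R|=0.80896 <1
  x=-0.395: |R|=0.79649 <1
  x=-1.261: |R|=1.69051 >1
  x=-0.868: |R|=1.05666 >1
Stable set (-0.8148, 0).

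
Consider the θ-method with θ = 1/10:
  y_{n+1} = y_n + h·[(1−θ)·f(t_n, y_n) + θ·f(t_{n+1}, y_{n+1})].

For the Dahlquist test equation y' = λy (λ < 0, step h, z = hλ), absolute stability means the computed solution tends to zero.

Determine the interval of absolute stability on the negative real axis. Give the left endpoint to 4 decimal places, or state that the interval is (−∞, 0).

On y'=λy, z=hλ:
  y_{n+1} = y_n + z·[9/10·y_n + 1/10·y_{n+1}] ⇒ (1 − 1/10z)y_{n+1} = (1 + 9/10z)y_n
  so R(z) = (1 + 9/10z)/(1 − 1/10z).

Solve |R(x)|<1 on ℝ⁻.
x=-1.79: |R|=0.5182
R=−1: 1+9/10x = −1+1/10x ⇒ -4/5x=2 ⇒ x=2/(-4/5)=-2.5000
Confirm numerically:
  x=-2.129: |R|=0.75530 <1
  x=-1.925: |R|=0.61426 <1
  x=-1.662: |R|=0.42514 <1
  x=-1.188: |R|=0.06185 <1
  x=-2.837: |R|=1.21002 >1
  x=-2.778: |R|=1.17405 >1
  x=-2.561: |R|=1.03885 >1
Interval (-2.5000, 0).

z∈(-2.5000,0).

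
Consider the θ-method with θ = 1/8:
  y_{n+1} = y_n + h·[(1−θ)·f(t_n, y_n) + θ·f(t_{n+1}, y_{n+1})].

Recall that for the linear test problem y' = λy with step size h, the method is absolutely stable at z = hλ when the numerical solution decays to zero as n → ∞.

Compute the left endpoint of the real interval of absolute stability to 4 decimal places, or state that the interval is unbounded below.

With y'=λy (z=hλ):
  y_{n+1} = y_n + z·[7/8·y_n + 1/8·y_{n+1}] ⇒ (1 − 1/8z)y_{n+1} = (1 + 7/8z)y_n
  so R(z) = (1 + 7/8z)/(1 − 1/8z).

Solve |R(x)|<1 on ℝ⁻.
x=-1.54: |R|=0.2914
R=−1: 1+7/8x = −1+1/8x ⇒ -3/4x=2 ⇒ x=2/(-3/4)=-2.6667
Confirm numerically:
  x=-2.229: |R|=0.74328 <1
  x=-1.907: |R|=0.53992 <1
  x=-1.134: |R|=0.00679 <1
  x=-1.068: |R|=0.05779 <1
  x=-3.182: |R|=1.27652 >1
  x=-3.004: |R|=1.18393 >1
  x=-2.969: |R|=1.16538 >1
So |R|<1 on (-2.6667, 0).

left endpoint -2.6667.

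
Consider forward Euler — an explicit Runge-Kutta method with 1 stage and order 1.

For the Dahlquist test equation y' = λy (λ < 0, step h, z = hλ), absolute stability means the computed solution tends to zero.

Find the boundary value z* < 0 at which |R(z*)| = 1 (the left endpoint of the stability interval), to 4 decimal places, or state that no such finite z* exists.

z* = -2.0000.

With y'=λy (z=hλ):
  order 1, 1-stage ⇒ R(z)=1+z
  (e.g. R(-1.02)=-0.02000, |R|=0.02000)

Solve |R(x)|<1 on ℝ⁻.
x=-1.02: |R|=0.0200
|R(-1.6)|=0.6000 |R(-1.45)|=0.4500 |R(-0.88)|=0.1200
Bisect:
  x_lo=-2.7288 |R|=1.7288  x_hi=-0.2028 |R|=0.7972
  mid=-1.46583 |R|=0.46583 →hi
  mid=-2.09733 |R|=1.09733 →lo
  mid=-1.78158 |R|=0.78158 →hi
  mid=-1.93946 |R|=0.93946 →hi
  mid=-2.01840 |R|=1.01840 →lo
  mid=-1.97893 |R|=0.97893 →hi
  mid=-1.99866 |R|=0.99866 →hi
  mid=-2.00853 |R|=1.00853 →lo
  mid=-2.00359 |R|=1.00359 →lo
  ...
  [-2.00005,-1.99989] ⇒ x*=-2.0000
Interval (-2.0000, 0).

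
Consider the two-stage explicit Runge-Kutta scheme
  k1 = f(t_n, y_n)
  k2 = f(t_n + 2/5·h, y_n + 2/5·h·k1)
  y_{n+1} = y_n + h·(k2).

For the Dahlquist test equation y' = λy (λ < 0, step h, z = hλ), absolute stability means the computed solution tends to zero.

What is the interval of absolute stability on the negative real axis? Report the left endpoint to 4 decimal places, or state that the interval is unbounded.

With y'=λy (z=hλ):
  k1=λy_n ⇒ h·k1=z·y_n;  k2=λ(1+2/5z)y_n ⇒ h·k2=z(1+2/5z)y_n
  y_{n+1}/y_n = 1 + z(1+2/5z) = 1 + z + 2/5z²
  so R(z) = 1 + z + 2/5z².

Need |R(x)|<1, x<0.
x=-0.58: |R|=0.5546
R=1: x+2/5x²=0 ⇒ x=−5/2=-2.5000; min R=1−1/(4·2/5)=0.3750>−1
Confirm numerically:
  x=-2.327: |R|=0.83897 <1
  x=-2.221: |R|=0.75214 <1
  x=-2.010: |R|=0.60604 <1
  x=-1.368: |R|=0.38057 <1
  x=-3.099: |R|=1.74252 >1
  x=-3.028: |R|=1.63951 >1
  x=-2.789: |R|=1.32241 >1
Stable set (-2.5000, 0).

(-2.5000, 0).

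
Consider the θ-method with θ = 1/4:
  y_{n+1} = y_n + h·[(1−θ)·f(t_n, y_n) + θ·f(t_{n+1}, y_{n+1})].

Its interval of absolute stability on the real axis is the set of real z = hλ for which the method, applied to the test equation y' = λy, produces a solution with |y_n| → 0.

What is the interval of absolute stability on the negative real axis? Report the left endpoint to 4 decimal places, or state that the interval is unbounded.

z∈(-4.0000,0).

On y'=λy, z=hλ:
  y_{n+1} = y_n + z·[3/4·y_n + 1/4·y_{n+1}] ⇒ (1 − 1/4z)y_{n+1} = (1 + 3/4z)y_n
  so R(z) = (1 + 3/4z)/(1 − 1/4z).

Need |R(x)|<1, x<0.
x=-0.93: |R|=0.2454
R=−1: 1+3/4x = −1+1/4x ⇒ -1/2x=2 ⇒ x=2/(-1/2)=-4.0000
Confirm numerically:
  x=-3.682: |R|=0.91721 <1
  x=-3.678: |R|=0.91612 <1
  x=-2.965: |R|=0.70280 <1
  x=-4.496: |R|=1.11676 >1
  x=-4.112: |R|=1.02761 >1
So |R|<1 on (-4.0000, 0).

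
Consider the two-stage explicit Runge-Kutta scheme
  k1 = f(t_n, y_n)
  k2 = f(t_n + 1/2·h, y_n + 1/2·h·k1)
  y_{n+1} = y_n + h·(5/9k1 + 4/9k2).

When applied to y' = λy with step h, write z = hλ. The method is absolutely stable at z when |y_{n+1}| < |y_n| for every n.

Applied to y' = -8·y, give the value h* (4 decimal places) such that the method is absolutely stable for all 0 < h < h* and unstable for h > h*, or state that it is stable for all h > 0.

With y'=λy (z=hλ):
  k1=λy_n ⇒ h·k1=z·y_n;  k2=λ(1+1/2z)y_n ⇒ h·k2=z(1+1/2z)y_n
  y_{n+1}/y_n = 1 + 5/9z + 4/9z(1+1/2z) = 1 + z + 2/9z²
  ⇒ R(z) = 1 + z + 2/9z².

Find x<0 with |R(x)|<1.
x=-1.49: |R|=0.0034
R=1: x+2/9x²=0 ⇒ x=−9/2=-4.5000; min R=1−1/(4·2/9)=-0.1250>−1
Confirm numerically:
  x=-4.387: |R|=0.88984 <1
  x=-4.063: |R|=0.60544 <1
  x=-2.271: |R|=0.12490 <1
  x=-5.090: |R|=1.66736 >1
  x=-4.855: |R|=1.38301 >1
Stable set (-4.5000, 0).

(-4.5000,0); λ=-8 ⇒ h* = (9/2)/8 = 0.5625.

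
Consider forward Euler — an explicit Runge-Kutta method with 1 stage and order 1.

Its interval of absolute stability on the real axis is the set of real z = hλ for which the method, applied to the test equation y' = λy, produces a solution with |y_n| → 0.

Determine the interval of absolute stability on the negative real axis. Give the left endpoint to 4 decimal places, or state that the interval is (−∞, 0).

z∈(-2.0000,0).

Set f=λy, z=hλ:
  order 1, 1-stage ⇒ R(z)=1+z
  (e.g. R(-0.41)=0.59000, |R|=0.59000)

Need |R(x)|<1, x<0.
x=-0.41: |R|=0.5900
|R(-2.28)|=1.2800 |R(-2.07)|=1.0700 |R(-1.11)|=0.1100
Bisect:
  x_lo=-2.3364 |R|=1.3364  x_hi=-0.2536 |R|=0.7464
  mid=-1.29500 |R|=0.29500 →hi
  mid=-1.81572 |R|=0.81572 →hi
  mid=-2.07608 |R|=1.07608 →lo
  mid=-1.94590 |R|=0.94590 →hi
  mid=-2.01099 |R|=1.01099 →lo
  mid=-1.97845 |R|=0.97845 →hi
  mid=-1.99472 |R|=0.99472 →hi
  mid=-2.00286 |R|=1.00286 →lo
  mid=-1.99879 |R|=0.99879 →hi
  ...
  [-2.00006,-1.99993] ⇒ x*=-2.0000
So |R|<1 on (-2.0000, 0).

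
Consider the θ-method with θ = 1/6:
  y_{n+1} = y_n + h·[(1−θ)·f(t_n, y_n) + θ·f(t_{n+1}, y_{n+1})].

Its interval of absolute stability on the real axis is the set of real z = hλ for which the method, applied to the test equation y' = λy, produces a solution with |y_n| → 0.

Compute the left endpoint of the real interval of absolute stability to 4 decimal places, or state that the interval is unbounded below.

left endpoint -3.0000.

Test eqn y'=λy, z=hλ:
  y_{n+1} = y_n + z·[5/6·y_n + 1/6·y_{n+1}] ⇒ (1 − 1/6z)y_{n+1} = (1 + 5/6z)y_n
  R(z) = (1 + 5/6z)/(1 − 1/6z).

Need |R(x)|<1, x<0.
x=-1.57: |R|=0.2444
R=−1: 1+5/6x = −1+1/6x ⇒ -2/3x=2 ⇒ x=2/(-2/3)=-3.0000
Confirm numerically:
  x=-2.823: |R|=0.91976 <1
  x=-1.967: |R|=0.48136 <1
  x=-1.859: |R|=0.41926 <1
  x=-3.600: |R|=1.25000 >1
  x=-3.477: |R|=1.20133 >1
  x=-3.441: |R|=1.18684 >1
So |R|<1 on (-3.0000, 0).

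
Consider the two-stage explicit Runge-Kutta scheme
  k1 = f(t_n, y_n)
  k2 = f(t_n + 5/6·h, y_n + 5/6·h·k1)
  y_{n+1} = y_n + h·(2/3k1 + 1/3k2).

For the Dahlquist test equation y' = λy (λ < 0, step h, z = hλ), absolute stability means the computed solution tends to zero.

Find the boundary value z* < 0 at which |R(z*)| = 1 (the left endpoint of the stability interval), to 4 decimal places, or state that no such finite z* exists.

left endpoint -3.6000.

Set f=λy, z=hλ:
  k1=λy_n ⇒ h·k1=z·y_n;  k2=λ(1+5/6z)y_n ⇒ h·k2=z(1+5/6z)y_n
  y_{n+1}/y_n = 1 + 2/3z + 1/3z(1+5/6z) = 1 + z + 5/18z²
  R(z) = 1 + z + 5/18z².

Boundary: |R(x)|=1, x<0.
x=-1.39: |R|=0.1467
R=1: x+5/18x²=0 ⇒ x=−18/5=-3.6000; min R=1−1/(4·5/18)=0.1000>−1
Confirm numerically:
  x=-3.386: |R|=0.79872 <1
  x=-2.430: |R|=0.21025 <1
  x=-1.593: |R|=0.11190 <1
  x=-4.112: |R|=1.58482 >1
  x=-4.021: |R|=1.47023 >1
  x=-3.741: |R|=1.14652 >1
Interval (-3.6000, 0).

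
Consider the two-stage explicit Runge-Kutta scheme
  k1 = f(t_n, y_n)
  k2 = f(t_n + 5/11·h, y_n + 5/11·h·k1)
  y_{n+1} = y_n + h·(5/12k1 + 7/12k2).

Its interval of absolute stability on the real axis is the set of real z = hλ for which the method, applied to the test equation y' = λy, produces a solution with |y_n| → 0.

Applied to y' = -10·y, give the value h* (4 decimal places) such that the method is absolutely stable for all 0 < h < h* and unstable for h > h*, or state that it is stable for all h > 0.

Test eqn y'=λy, z=hλ:
  k1=λy_n ⇒ h·k1=z·y_n;  k2=λ(1+5/11z)y_n ⇒ h·k2=z(1+5/11z)y_n
  y_{n+1}/y_n = 1 + 5/12z + 7/12z(1+5/11z) = 1 + z + 35/132z²
  Hence R(z) = 1 + z + 35/132z².

Find x<0 with |R(x)|<1.
x=-1.72: |R|=0.0644
R=1: x+35/132x²=0 ⇒ x=−132/35=-3.7714; min R=1−1/(4·35/132)=0.0571>−1
Confirm numerically:
  x=-3.179: |R|=0.50063 <1
  x=-2.753: |R|=0.25659 <1
  x=-1.743: |R|=0.06254 <1
  x=-1.686: |R|=0.06772 <1
  x=-4.271: |R|=1.56575 >1
  x=-4.120: |R|=1.38079 >1
So |R|<1 on (-3.7714, 0).

(-3.7714,0); λ=-10 ⇒ h* = (132/35)/10 = 0.3771.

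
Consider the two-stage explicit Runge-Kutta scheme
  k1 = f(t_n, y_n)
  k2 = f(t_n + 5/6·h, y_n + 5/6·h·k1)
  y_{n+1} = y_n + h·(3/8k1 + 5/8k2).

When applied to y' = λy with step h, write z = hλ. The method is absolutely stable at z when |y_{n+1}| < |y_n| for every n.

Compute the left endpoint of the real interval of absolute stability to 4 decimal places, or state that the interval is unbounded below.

z* = -1.9200.

On y'=λy, z=hλ:
  k1=λy_n ⇒ h·k1=z·y_n;  k2=λ(1+5/6z)y_n ⇒ h·k2=z(1+5/6z)y_n
  y_{n+1}/y_n = 1 + 3/8z + 5/8z(1+5/6z) = 1 + z + 25/48z²
  so R(z) = 1 + z + 25/48z².

Find x<0 with |R(x)|<1.
x=-1.78: |R|=0.8702
R=1: x+25/48x²=0 ⇒ x=−48/25=-1.9200; min R=1−1/(4·25/48)=0.5200>−1
Confirm numerically:
  x=-1.626: |R|=0.75102 <1
  x=-1.419: |R|=0.62973 <1
  x=-0.838: |R|=0.52775 <1
  x=-2.373: |R|=1.55988 >1
  x=-2.333: |R|=1.50184 >1
  x=-2.228: |R|=1.35741 >1
So |R|<1 on (-1.9200, 0).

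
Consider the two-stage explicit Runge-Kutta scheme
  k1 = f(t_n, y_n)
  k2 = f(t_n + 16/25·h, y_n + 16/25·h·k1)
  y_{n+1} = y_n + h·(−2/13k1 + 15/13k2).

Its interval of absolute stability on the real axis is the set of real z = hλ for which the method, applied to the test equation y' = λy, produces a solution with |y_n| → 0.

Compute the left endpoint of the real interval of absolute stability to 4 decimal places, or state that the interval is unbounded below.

Set f=λy, z=hλ:
  k1=λy_n ⇒ h·k1=z·y_n;  k2=λ(1+16/25z)y_n ⇒ h·k2=z(1+16/25z)y_n
  y_{n+1}/y_n = 1 − 2/13z + 15/13z(1+16/25z) = 1 + z + 48/65z²
  so R(z) = 1 + z + 48/65z².

Solve |R(x)|<1 on ℝ⁻.
x=-1.32: |R|=0.9667
R=1: x+48/65x²=0 ⇒ x=−65/48=-1.3542; min R=1−1/(4·48/65)=0.6615>−1
Confirm numerically:
  x=-1.272: |R|=0.92282 <1
  x=-1.081: |R|=0.78194 <1
  x=-0.999: |R|=0.73799 <1
  x=-1.462: |R|=1.11642 >1
  x=-1.444: |R|=1.09579 >1
  x=-1.375: |R|=1.02115 >1
Interval (-1.3542, 0).

left endpoint -1.3542.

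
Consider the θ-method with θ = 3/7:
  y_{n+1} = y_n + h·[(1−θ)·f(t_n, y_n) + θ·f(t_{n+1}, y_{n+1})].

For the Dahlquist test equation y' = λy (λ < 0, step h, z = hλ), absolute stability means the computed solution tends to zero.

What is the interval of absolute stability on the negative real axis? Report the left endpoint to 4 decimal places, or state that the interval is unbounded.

On y'=λy, z=hλ:
  y_{n+1} = y_n + z·[4/7·y_n + 3/7·y_{n+1}] ⇒ (1 − 3/7z)y_{n+1} = (1 + 4/7z)y_n
  ⇒ R(z) = (1 + 4/7z)/(1 − 3/7z).

Find x<0 with |R(x)|<1.
x=-0.85: |R|=0.3770
R=−1: 1+4/7x = −1+3/7x ⇒ -1/7x=2 ⇒ x=2/(-1/7)=-14.0000
Confirm numerically:
  x=-10.458: |R|=0.90770 <1
  x=-9.155: |R|=0.85942 <1
  x=-8.224: |R|=0.81763 <1
  x=-14.268: |R|=1.00538 >1
  x=-14.042: |R|=1.00085 >1
Stable set (-14.0000, 0).

z∈(-14.0000,0).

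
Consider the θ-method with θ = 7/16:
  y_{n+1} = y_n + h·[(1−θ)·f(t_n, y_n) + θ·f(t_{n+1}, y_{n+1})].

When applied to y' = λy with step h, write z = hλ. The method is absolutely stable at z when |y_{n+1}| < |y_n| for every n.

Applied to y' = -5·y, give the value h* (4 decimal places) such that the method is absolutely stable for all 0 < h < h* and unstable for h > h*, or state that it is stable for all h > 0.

(-16.0000,0); λ=-5 ⇒ h* = (16)/5 = 3.2000.

On y'=λy, z=hλ:
  y_{n+1} = y_n + z·[9/16·y_n + 7/16·y_{n+1}] ⇒ (1 − 7/16z)y_{n+1} = (1 + 9/16z)y_n
  so R(z) = (1 + 9/16z)/(1 − 7/16z).

Solve |R(x)|<1 on ℝ⁻.
x=-1.78: |R|=0.0007
R=−1: 1+9/16x = −1+7/16x ⇒ -1/8x=2 ⇒ x=2/(-1/8)=-16.0000
Confirm numerically:
  x=-15.710: |R|=0.99540 <1
  x=-15.350: |R|=0.98947 <1
  x=-15.321: |R|=0.98898 <1
  x=-11.766: |R|=0.91391 <1
  x=-16.188: |R|=1.00291 >1
  x=-16.119: |R|=1.00185 >1
  x=-16.050: |R|=1.00078 >1
Interval (-16.0000, 0).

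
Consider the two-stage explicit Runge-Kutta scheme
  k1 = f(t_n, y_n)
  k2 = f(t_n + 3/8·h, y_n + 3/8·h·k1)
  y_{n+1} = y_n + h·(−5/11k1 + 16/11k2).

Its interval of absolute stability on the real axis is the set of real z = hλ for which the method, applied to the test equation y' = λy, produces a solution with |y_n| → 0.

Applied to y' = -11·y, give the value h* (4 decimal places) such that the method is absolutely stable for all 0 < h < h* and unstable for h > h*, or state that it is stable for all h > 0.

Test eqn y'=λy, z=hλ:
  k1=λy_n ⇒ h·k1=z·y_n;  k2=λ(1+3/8z)y_n ⇒ h·k2=z(1+3/8z)y_n
  y_{n+1}/y_n = 1 − 5/11z + 16/11z(1+3/8z) = 1 + z + 6/11z²
  so R(z) = 1 + z + 6/11z².

Need |R(x)|<1, x<0.
x=-1.15: |R|=0.5714
R=1: x+6/11x²=0 ⇒ x=−11/6=-1.8333; min R=1−1/(4·6/11)=0.5417>−1
Confirm numerically:
  x=-1.807: |R|=0.97404 <1
  x=-1.751: |R|=0.92136 <1
  x=-1.693: |R|=0.87041 <1
  x=-1.517: |R|=0.73825 <1
  x=-2.322: |R|=1.61892 >1
  x=-2.254: |R|=1.51719 >1
  x=-2.146: |R|=1.36599 >1
Interval (-1.8333, 0).

(-1.8333,0); λ=-11 ⇒ h* = (11/6)/11 = 0.1667.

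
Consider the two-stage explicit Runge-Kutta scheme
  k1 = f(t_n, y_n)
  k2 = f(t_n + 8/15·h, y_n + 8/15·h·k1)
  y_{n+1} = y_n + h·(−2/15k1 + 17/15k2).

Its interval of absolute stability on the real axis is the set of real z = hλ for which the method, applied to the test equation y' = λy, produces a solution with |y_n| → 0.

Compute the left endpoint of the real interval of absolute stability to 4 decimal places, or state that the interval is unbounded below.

On y'=λy, z=hλ:
  k1=λy_n ⇒ h·k1=z·y_n;  k2=λ(1+8/15z)y_n ⇒ h·k2=z(1+8/15z)y_n
  y_{n+1}/y_n = 1 − 2/15z + 17/15z(1+8/15z) = 1 + z + 136/225z²
  R(z) = 1 + z + 136/225z².

Solve |R(x)|<1 on ℝ⁻.
x=-0.95: |R|=0.5955
R=1: x+136/225x²=0 ⇒ x=−225/136=-1.6544; min R=1−1/(4·136/225)=0.5864>−1
Confirm numerically:
  x=-1.610: |R|=0.95678 <1
  x=-1.394: |R|=0.78058 <1
  x=-1.127: |R|=0.64072 <1
  x=-2.246: |R|=1.80313 >1
  x=-2.112: |R|=1.58415 >1
  x=-1.776: |R|=1.13052 >1
Stable set (-1.6544, 0).

z* = -1.6544.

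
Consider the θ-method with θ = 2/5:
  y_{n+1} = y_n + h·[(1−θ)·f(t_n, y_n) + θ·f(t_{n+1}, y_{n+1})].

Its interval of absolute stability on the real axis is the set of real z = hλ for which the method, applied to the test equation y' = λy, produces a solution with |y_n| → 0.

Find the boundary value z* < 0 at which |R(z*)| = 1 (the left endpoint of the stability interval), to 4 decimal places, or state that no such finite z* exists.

On y'=λy, z=hλ:
  y_{n+1} = y_n + z·[3/5·y_n + 2/5·y_{n+1}] ⇒ (1 − 2/5z)y_{n+1} = (1 + 3/5z)y_n
  so R(z) = (1 + 3/5z)/(1 − 2/5z).

Solve |R(x)|<1 on ℝ⁻.
x=-0.61: |R|=0.5096
R=−1: 1+3/5x = −1+2/5x ⇒ -1/5x=2 ⇒ x=2/(-1/5)=-10.0000
Confirm numerically:
  x=-8.533: |R|=0.93352 <1
  x=-7.421: |R|=0.87002 <1
  x=-7.081: |R|=0.84767 <1
  x=-6.399: |R|=0.79767 <1
  x=-10.419: |R|=1.01622 >1
  x=-10.357: |R|=1.01388 >1
Stable set (-10.0000, 0).

z* = -10.0000.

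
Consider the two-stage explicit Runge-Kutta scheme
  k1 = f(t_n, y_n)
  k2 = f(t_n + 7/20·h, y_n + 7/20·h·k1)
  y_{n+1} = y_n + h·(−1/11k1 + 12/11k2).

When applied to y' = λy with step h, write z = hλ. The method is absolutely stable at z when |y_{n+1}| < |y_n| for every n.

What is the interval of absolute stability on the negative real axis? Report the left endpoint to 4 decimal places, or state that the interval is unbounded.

(-2.6190, 0).

Test eqn y'=λy, z=hλ:
  k1=λy_n ⇒ h·k1=z·y_n;  k2=λ(1+7/20z)y_n ⇒ h·k2=z(1+7/20z)y_n
  y_{n+1}/y_n = 1 − 1/11z + 12/11z(1+7/20z) = 1 + z + 21/55z²
  so R(z) = 1 + z + 21/55z².

Boundary: |R(x)|=1, x<0.
x=-1.61: |R|=0.3797
R=1: x+21/55x²=0 ⇒ x=−55/21=-2.6190; min R=1−1/(4·21/55)=0.3452>−1
Confirm numerically:
  x=-1.965: |R|=0.50929 <1
  x=-1.843: |R|=0.45390 <1
  x=-1.425: |R|=0.35033 <1
  x=-1.056: |R|=0.36978 <1
  x=-3.196: |R|=1.70405 >1
  x=-2.905: |R|=1.31717 >1
  x=-2.653: |R|=1.03439 >1
Stable set (-2.6190, 0).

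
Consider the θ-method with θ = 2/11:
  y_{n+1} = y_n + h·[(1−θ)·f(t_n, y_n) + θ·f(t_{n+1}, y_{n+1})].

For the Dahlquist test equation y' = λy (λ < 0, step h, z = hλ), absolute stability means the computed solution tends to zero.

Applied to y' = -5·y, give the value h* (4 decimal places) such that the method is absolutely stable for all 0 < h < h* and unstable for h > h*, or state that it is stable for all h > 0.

Test eqn y'=λy, z=hλ:
  y_{n+1} = y_n + z·[9/11·y_n + 2/11·y_{n+1}] ⇒ (1 − 2/11z)y_{n+1} = (1 + 9/11z)y_n
  Hence R(z) = (1 + 9/11z)/(1 − 2/11z).

Solve |R(x)|<1 on ℝ⁻.
x=-1.42: |R|=0.1286
R=−1: 1+9/11x = −1+2/11x ⇒ -7/11x=2 ⇒ x=2/(-7/11)=-3.1429
Confirm numerically:
  x=-3.009: |R|=0.94494 <1
  x=-2.783: |R|=0.84794 <1
  x=-1.509: |R|=0.18412 <1
  x=-3.461: |R|=1.12426 >1
  x=-3.458: |R|=1.12313 >1
  x=-3.286: |R|=1.05702 >1
Interval (-3.1429, 0).

(-3.1429,0); λ=-5 ⇒ h* = (22/7)/5 = 0.6286.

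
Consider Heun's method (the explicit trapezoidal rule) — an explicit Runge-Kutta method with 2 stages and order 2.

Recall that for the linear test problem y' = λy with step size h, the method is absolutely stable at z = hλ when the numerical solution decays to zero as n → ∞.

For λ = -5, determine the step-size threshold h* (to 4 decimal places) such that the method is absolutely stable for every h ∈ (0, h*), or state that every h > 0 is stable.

Test eqn y'=λy, z=hλ:
  order 2, 2-stage ⇒ R(z)=1+z+z^2/2
  (e.g. R(-1.79)=0.81205, |R|=0.81205)

Find x<0 with |R(x)|<1.
x=-1.79: |R|=0.8121
|R(-1.57)|=0.6624 |R(-1.13)|=0.5085 |R(-0.59)|=0.5840
Bisect:
  x_lo=-2.5504 |R|=1.7019  x_hi=-0.2274 |R|=0.7985
  mid=-1.38890 |R|=0.57562 →hi
  mid=-1.96965 |R|=0.97012 →hi
  mid=-2.26003 |R|=1.29384 →lo
  mid=-2.11484 |R|=1.12144 →lo
  mid=-2.04225 |R|=1.04314 →lo
  mid=-2.00595 |R|=1.00597 →lo
  mid=-1.98780 |R|=0.98788 →hi
  mid=-1.99688 |R|=0.99688 →hi
  ...
  [-2.00014,-2.00000] ⇒ x*=-2.0000
Interval (-2.0000, 0).

(-2.0000,0); λ=-5 ⇒ h* = 0.4000.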